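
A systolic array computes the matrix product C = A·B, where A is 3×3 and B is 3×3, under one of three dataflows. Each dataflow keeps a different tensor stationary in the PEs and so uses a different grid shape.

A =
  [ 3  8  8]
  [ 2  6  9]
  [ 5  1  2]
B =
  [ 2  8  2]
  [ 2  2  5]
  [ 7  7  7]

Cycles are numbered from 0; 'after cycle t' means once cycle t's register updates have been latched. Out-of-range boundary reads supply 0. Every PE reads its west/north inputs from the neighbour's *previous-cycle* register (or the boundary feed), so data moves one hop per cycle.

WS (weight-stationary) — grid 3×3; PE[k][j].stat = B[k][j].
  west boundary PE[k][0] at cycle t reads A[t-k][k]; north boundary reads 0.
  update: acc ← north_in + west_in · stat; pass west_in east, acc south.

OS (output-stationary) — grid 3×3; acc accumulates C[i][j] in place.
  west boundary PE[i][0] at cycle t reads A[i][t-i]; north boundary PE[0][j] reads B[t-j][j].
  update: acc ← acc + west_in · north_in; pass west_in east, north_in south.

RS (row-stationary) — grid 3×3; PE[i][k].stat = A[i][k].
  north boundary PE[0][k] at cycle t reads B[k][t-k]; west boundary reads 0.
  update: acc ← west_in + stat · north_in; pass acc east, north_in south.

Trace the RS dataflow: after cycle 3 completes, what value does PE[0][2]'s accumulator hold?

Tracing RS — 3×3 array, target PE[0][2]:
  cycle 0: PE[0][1] → acc 0, east 0, south 0
  cycle 0: PE[0][2] → acc 0, east 0, south 0
  cycle 1: PE[0][1] → acc 22, east 22, south 2
  cycle 1: PE[0][2] → acc 0, east 0, south 0
  cycle 2: PE[0][1] → acc 40, east 40, south 2
  cycle 2: PE[0][2] → acc 78, east 78, south 7
  cycle 3: PE[0][1] → acc 46, east 46, south 5
  cycle 3: PE[0][2] → acc 96, east 96, south 7

PE[0][2].acc = 96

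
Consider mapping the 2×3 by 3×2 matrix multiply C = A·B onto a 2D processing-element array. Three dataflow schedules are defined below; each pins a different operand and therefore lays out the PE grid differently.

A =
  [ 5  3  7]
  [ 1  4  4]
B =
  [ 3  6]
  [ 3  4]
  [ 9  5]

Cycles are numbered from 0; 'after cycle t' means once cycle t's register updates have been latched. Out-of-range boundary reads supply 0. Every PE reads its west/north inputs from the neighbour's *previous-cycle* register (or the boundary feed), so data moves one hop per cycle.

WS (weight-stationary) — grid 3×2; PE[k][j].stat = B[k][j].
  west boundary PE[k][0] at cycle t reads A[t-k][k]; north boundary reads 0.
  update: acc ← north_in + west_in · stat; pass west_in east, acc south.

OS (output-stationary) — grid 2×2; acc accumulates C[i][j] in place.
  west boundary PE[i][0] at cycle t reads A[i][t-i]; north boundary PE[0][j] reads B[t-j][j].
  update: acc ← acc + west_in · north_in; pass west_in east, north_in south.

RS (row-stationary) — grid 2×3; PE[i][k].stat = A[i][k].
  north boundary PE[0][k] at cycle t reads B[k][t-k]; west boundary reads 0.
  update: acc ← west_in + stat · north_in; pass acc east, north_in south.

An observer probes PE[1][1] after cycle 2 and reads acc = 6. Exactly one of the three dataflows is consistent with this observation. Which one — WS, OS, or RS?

dataflow = OS

WS (3×2 grid), PE[1][1]:
  @0  [1,1]  acc 0  |  →0  ↓0
  @1  [1,1]  acc 0  |  →0  ↓0
  @2  [1,1]  acc 42  |  →3  ↓42
OS (2×2 grid), PE[1][1]:
  @0  [1,1]  acc 0  |  →0  ↓0
  @1  [1,1]  acc 0  |  →0  ↓0
  @2  [1,1]  acc 6  |  →1  ↓6
RS (2×3 grid), PE[1][1]:
  @0  [1,1]  acc 0  |  →0  ↓0
  @1  [1,1]  acc 0  |  →0  ↓0
  @2  [1,1]  acc 15  |  →15  ↓3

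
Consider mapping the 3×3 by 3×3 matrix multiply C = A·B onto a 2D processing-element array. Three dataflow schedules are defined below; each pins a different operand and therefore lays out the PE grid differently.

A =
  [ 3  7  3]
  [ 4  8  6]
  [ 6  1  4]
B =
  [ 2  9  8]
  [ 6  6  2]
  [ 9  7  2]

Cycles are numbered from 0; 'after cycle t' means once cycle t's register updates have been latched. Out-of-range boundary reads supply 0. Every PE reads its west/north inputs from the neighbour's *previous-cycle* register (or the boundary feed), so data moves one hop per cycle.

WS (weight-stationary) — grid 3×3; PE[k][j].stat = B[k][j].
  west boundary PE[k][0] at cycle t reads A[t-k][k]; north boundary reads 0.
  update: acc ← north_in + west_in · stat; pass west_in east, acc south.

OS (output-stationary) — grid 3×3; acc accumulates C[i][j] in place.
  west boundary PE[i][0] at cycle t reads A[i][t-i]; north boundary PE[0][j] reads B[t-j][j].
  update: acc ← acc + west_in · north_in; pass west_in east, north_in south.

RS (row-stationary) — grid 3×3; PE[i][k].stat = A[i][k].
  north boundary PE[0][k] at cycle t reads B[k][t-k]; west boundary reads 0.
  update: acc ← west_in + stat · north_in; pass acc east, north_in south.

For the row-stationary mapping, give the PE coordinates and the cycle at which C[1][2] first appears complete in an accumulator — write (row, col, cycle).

(row, col, cycle) = (1, 2, 5)

Under RS, C[1][2] lands at PE[1][2]:
  step 0 · PE1,2: acc=0; fwd→0 fwd↓0
  step 1 · PE1,2: acc=0; fwd→0 fwd↓0
  step 2 · PE1,2: acc=0; fwd→0 fwd↓0
  step 3 · PE1,2: acc=110; fwd→110 fwd↓9
  step 4 · PE1,2: acc=126; fwd→126 fwd↓7
  step 5 · PE1,2: acc=60; fwd→60 fwd↓2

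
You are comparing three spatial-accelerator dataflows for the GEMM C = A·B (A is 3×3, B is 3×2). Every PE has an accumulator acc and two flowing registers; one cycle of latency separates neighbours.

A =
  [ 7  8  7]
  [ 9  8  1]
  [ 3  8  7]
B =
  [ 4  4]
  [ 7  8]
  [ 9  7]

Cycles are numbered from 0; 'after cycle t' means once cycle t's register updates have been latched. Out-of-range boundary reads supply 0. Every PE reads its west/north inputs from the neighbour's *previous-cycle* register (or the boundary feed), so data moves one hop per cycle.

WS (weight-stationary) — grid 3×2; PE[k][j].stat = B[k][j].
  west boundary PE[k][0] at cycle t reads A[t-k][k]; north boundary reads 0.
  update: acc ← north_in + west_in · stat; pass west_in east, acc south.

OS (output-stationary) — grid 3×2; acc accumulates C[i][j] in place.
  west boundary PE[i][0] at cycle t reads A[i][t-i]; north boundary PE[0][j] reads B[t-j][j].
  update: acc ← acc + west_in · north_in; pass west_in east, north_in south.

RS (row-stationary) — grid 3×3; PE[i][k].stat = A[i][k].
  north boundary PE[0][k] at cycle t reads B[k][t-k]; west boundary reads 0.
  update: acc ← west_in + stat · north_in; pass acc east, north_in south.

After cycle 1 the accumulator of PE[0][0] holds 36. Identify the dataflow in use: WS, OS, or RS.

WS (3×2 grid), PE[0][0]:
  0: (0,0).acc=28  regs=<7,28>
  1: (0,0).acc=36  regs=<9,36>
OS (3×2 grid), PE[0][0]:
  0: (0,0).acc=28  regs=<7,4>
  1: (0,0).acc=84  regs=<8,7>
RS (3×3 grid), PE[0][0]:
  0: (0,0).acc=28  regs=<28,4>
  1: (0,0).acc=28  regs=<28,4>

dataflow = WS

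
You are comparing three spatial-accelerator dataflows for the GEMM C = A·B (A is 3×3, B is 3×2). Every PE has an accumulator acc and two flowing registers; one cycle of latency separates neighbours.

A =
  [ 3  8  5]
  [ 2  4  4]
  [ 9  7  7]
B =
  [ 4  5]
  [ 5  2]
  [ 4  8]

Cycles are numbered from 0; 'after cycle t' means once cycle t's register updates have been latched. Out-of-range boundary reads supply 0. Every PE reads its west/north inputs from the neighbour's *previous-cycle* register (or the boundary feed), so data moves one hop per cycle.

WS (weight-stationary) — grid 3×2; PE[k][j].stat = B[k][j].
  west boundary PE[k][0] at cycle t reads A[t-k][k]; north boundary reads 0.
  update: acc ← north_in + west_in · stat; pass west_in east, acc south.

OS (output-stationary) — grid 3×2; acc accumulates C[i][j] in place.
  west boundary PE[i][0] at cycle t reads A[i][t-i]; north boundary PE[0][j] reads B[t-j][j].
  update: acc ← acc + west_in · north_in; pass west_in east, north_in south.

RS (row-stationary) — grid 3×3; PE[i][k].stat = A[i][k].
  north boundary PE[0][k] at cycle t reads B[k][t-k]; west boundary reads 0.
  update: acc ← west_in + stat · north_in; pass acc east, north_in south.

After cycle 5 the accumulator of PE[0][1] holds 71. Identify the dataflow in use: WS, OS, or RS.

dataflow = OS

— WS: 3×2; PE[0][1] trace:
  @0  [0,1]  acc 0  |  →0  ↓0
  @1  [0,1]  acc 15  |  →3  ↓15
  @2  [0,1]  acc 10  |  →2  ↓10
  @3  [0,1]  acc 45  |  →9  ↓45
  @4  [0,1]  acc 0  |  →0  ↓0
  @5  [0,1]  acc 0  |  →0  ↓0
— OS: 3×2; PE[0][1] trace:
  @0  [0,1]  acc 0  |  →0  ↓0
  @1  [0,1]  acc 15  |  →3  ↓5
  @2  [0,1]  acc 31  |  →8  ↓2
  @3  [0,1]  acc 71  |  →5  ↓8
  @4  [0,1]  acc 71  |  →0  ↓0
  @5  [0,1]  acc 71  |  →0  ↓0
— RS: 3×3; PE[0][1] trace:
  @0  [0,1]  acc 0  |  →0  ↓0
  @1  [0,1]  acc 52  |  →52  ↓5
  @2  [0,1]  acc 31  |  →31  ↓2
  @3  [0,1]  acc 0  |  →0  ↓0
  @4  [0,1]  acc 0  |  →0  ↓0
  @5  [0,1]  acc 0  |  →0  ↓0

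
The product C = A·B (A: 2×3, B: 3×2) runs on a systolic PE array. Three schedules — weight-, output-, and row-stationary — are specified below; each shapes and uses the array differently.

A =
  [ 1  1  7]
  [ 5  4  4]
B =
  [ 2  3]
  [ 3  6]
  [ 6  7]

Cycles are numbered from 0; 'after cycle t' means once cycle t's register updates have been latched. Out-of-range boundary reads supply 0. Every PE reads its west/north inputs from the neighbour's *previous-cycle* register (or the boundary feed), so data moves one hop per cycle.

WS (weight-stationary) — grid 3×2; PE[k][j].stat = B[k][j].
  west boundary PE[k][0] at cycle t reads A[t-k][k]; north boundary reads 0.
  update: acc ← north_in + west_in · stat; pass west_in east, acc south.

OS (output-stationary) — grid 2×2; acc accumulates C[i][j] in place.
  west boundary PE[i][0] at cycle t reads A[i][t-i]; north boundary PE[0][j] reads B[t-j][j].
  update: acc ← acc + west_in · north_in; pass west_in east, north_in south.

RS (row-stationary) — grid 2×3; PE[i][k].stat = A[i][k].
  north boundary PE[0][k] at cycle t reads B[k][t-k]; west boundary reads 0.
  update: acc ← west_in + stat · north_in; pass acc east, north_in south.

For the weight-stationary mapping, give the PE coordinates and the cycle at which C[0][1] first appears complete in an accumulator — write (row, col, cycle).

Under WS, C[0][1] lands at PE[2][1]:
  cycle 0: PE[2][1] → acc 0, east 0, south 0
  cycle 1: PE[2][1] → acc 0, east 0, south 0
  cycle 2: PE[2][1] → acc 0, east 0, south 0
  cycle 3: PE[2][1] → acc 58, east 7, south 58

(row, col, cycle) = (2, 1, 3)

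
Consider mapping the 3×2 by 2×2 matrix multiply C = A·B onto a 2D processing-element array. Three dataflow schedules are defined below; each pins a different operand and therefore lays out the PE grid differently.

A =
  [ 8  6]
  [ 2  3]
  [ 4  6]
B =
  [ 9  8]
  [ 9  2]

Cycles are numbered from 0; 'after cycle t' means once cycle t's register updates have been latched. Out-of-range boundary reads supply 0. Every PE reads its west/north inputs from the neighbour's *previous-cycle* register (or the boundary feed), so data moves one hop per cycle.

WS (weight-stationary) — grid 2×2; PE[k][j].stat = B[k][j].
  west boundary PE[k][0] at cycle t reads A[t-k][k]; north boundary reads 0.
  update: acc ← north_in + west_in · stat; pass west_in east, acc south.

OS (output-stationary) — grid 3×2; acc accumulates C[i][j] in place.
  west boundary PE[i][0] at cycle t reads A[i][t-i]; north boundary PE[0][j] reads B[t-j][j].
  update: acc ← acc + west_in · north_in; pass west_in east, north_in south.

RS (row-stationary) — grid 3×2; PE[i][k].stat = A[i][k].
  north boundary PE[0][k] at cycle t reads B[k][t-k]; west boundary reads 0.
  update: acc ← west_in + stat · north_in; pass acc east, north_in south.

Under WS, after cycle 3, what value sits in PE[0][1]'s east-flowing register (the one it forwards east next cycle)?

register = 4

WS (2×2). Following PE[0][1] plus its west/north inputs:
  [0] (0,0) acc=72 (h:8 v:72)
  [0] (0,1) acc=0 (h:0 v:0)
  [1] (0,0) acc=18 (h:2 v:18)
  [1] (0,1) acc=64 (h:8 v:64)
  [2] (0,0) acc=36 (h:4 v:36)
  [2] (0,1) acc=16 (h:2 v:16)
  [3] (0,0) acc=0 (h:0 v:0)
  [3] (0,1) acc=32 (h:4 v:32)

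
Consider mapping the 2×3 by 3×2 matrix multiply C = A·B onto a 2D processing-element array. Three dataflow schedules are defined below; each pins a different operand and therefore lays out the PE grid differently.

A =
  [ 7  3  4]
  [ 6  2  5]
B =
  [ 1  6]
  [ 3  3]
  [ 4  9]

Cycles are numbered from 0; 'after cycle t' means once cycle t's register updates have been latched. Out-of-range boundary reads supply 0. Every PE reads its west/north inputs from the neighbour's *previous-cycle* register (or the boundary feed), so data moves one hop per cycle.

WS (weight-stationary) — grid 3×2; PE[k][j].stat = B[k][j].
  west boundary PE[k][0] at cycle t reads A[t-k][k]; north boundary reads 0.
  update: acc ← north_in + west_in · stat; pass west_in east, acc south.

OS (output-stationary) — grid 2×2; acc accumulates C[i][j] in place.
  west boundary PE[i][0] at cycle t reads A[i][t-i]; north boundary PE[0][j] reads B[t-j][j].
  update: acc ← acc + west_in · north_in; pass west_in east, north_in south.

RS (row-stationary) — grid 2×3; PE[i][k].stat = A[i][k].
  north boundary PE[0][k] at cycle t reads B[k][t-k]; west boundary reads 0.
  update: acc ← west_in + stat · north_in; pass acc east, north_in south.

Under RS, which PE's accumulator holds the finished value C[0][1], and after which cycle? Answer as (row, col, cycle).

(row, col, cycle) = (0, 2, 3)

RS — PE[0][2] is where C[0][1] collects:
  0: (0,2).acc=0  regs=<0,0>
  1: (0,2).acc=0  regs=<0,0>
  2: (0,2).acc=32  regs=<32,4>
  3: (0,2).acc=87  regs=<87,9>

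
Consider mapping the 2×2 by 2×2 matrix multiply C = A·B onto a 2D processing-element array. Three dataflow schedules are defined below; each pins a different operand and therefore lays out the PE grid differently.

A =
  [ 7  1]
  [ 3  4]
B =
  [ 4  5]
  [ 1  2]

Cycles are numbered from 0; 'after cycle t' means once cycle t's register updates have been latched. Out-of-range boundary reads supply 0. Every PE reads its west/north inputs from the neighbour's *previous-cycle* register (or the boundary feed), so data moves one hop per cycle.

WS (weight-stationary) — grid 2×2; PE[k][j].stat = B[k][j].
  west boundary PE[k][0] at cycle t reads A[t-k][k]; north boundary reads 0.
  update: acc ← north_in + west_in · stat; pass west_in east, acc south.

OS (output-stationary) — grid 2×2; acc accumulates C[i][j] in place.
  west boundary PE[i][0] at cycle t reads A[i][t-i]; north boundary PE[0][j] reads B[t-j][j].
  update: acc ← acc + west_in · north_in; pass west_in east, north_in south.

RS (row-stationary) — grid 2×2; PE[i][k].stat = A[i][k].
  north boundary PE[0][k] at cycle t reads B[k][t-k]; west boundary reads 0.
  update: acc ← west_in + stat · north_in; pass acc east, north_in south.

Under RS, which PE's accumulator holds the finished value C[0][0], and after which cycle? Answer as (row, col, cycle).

RS: C[0][0] accumulates in PE[0][1]:
  after 0 — PE[0][1] acc=0, pass-E 0, pass-S 0
  after 1 — PE[0][1] acc=29, pass-E 29, pass-S 1

(row, col, cycle) = (0, 1, 1)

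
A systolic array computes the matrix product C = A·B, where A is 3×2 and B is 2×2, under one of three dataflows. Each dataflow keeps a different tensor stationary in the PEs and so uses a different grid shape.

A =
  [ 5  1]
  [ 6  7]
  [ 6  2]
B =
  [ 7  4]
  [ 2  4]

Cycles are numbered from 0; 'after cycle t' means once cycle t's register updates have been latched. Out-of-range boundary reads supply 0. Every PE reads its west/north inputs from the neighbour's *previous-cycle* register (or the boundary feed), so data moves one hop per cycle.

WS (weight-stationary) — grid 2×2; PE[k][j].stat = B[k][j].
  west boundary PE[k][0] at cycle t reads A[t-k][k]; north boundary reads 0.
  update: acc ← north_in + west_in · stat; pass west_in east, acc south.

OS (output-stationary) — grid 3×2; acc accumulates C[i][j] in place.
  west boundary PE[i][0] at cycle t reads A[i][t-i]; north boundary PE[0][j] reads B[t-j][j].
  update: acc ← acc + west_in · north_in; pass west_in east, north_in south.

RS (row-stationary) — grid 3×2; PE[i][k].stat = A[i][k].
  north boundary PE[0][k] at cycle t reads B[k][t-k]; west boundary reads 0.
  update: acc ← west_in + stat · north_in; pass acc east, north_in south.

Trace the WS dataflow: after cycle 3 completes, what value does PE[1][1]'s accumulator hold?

Tracing WS — 2×2 array, target PE[1][1]:
  step 0 · PE0,1: acc=0; fwd→0 fwd↓0
  step 0 · PE1,0: acc=0; fwd→0 fwd↓0
  step 0 · PE1,1: acc=0; fwd→0 fwd↓0
  step 1 · PE0,1: acc=20; fwd→5 fwd↓20
  step 1 · PE1,0: acc=37; fwd→1 fwd↓37
  step 1 · PE1,1: acc=0; fwd→0 fwd↓0
  step 2 · PE0,1: acc=24; fwd→6 fwd↓24
  step 2 · PE1,0: acc=56; fwd→7 fwd↓56
  step 2 · PE1,1: acc=24; fwd→1 fwd↓24
  step 3 · PE0,1: acc=24; fwd→6 fwd↓24
  step 3 · PE1,0: acc=46; fwd→2 fwd↓46
  step 3 · PE1,1: acc=52; fwd→7 fwd↓52

PE[1][1].acc = 52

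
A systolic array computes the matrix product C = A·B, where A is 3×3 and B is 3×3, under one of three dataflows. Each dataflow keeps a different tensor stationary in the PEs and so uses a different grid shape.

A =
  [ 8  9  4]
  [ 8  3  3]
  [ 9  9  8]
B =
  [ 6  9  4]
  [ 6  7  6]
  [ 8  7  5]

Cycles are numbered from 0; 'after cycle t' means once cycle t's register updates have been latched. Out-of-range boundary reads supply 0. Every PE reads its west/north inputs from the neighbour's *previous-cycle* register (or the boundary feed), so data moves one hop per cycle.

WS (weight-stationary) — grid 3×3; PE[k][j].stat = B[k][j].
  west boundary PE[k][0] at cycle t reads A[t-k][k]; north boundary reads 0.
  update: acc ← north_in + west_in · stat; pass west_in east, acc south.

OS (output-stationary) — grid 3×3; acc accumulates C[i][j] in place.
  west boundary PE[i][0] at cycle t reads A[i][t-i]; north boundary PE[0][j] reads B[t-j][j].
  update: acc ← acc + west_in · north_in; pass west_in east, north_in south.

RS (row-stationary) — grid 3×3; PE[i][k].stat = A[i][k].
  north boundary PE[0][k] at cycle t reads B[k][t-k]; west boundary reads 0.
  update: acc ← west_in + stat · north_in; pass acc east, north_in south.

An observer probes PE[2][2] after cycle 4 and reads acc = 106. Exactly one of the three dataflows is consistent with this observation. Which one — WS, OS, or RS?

dataflow = WS

Under WS (3×3), PE[2][2]:
  [0] (2,2) acc=0 (h:0 v:0)
  [1] (2,2) acc=0 (h:0 v:0)
  [2] (2,2) acc=0 (h:0 v:0)
  [3] (2,2) acc=0 (h:0 v:0)
  [4] (2,2) acc=106 (h:4 v:106)
Under OS (3×3), PE[2][2]:
  [0] (2,2) acc=0 (h:0 v:0)
  [1] (2,2) acc=0 (h:0 v:0)
  [2] (2,2) acc=0 (h:0 v:0)
  [3] (2,2) acc=0 (h:0 v:0)
  [4] (2,2) acc=36 (h:9 v:4)
Under RS (3×3), PE[2][2]:
  [0] (2,2) acc=0 (h:0 v:0)
  [1] (2,2) acc=0 (h:0 v:0)
  [2] (2,2) acc=0 (h:0 v:0)
  [3] (2,2) acc=0 (h:0 v:0)
  [4] (2,2) acc=172 (h:172 v:8)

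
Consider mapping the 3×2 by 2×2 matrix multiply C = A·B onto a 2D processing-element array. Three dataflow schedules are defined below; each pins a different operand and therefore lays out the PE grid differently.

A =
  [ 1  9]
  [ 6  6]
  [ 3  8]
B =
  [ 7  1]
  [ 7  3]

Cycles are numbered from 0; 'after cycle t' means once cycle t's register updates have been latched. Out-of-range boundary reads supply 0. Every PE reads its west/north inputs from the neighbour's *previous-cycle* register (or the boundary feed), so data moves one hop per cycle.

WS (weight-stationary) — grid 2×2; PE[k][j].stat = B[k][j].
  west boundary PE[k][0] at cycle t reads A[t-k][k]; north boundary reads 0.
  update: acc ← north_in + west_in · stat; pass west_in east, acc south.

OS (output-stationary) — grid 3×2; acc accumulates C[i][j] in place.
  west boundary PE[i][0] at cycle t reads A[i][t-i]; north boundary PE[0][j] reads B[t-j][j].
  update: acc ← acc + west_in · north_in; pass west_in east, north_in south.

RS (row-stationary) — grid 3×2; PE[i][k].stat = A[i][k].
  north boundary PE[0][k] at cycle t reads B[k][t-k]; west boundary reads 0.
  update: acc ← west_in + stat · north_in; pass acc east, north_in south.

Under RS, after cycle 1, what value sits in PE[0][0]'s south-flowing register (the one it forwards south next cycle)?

RS 3×2: PE[0][0] cycle-by-cycle (with neighbour feeds):
  0: (0,0).acc=7  regs=<7,7>
  1: (0,0).acc=1  regs=<1,1>

register = 1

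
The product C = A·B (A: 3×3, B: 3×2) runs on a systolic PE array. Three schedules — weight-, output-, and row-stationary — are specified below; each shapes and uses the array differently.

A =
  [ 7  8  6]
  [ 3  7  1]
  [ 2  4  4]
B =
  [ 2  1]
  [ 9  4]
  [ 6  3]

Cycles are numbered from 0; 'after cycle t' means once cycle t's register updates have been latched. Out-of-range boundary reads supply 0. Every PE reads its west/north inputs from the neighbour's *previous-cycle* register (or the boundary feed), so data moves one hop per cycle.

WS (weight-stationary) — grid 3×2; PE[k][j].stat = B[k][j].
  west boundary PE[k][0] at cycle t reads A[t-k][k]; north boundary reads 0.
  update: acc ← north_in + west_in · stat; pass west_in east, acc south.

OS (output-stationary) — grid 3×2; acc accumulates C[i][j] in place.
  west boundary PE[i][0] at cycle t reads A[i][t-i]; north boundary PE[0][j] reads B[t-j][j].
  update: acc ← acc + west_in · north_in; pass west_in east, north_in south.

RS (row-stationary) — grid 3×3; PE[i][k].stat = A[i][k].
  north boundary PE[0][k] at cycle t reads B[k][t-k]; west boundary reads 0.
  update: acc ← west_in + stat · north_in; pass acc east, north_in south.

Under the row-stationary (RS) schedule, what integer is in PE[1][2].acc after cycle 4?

PE[1][2].acc = 34

RS 3×3: PE[1][2] cycle-by-cycle (with neighbour feeds):
  @0  [0,2]  acc 0  |  →0  ↓0
  @0  [1,1]  acc 0  |  →0  ↓0
  @0  [1,2]  acc 0  |  →0  ↓0
  @1  [0,2]  acc 0  |  →0  ↓0
  @1  [1,1]  acc 0  |  →0  ↓0
  @1  [1,2]  acc 0  |  →0  ↓0
  @2  [0,2]  acc 122  |  →122  ↓6
  @2  [1,1]  acc 69  |  →69  ↓9
  @2  [1,2]  acc 0  |  →0  ↓0
  @3  [0,2]  acc 57  |  →57  ↓3
  @3  [1,1]  acc 31  |  →31  ↓4
  @3  [1,2]  acc 75  |  →75  ↓6
  @4  [0,2]  acc 0  |  →0  ↓0
  @4  [1,1]  acc 0  |  →0  ↓0
  @4  [1,2]  acc 34  |  →34  ↓3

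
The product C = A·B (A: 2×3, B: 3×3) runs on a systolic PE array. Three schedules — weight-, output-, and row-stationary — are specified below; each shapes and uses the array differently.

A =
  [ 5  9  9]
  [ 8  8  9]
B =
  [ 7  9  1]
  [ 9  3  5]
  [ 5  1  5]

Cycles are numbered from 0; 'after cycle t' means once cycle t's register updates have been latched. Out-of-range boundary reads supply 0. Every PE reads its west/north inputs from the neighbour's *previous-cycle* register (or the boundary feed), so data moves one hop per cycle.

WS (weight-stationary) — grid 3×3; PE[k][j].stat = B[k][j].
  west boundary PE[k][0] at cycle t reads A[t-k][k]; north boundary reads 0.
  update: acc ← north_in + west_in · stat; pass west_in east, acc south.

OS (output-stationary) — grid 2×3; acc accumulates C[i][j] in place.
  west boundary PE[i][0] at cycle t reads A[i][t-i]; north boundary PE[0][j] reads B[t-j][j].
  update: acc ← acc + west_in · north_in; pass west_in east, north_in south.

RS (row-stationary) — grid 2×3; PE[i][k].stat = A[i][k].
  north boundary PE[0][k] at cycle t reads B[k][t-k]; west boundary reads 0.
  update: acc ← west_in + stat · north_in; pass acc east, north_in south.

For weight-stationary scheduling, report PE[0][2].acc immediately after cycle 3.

WS (3×3). Following PE[0][2] plus its west/north inputs:
  after 0 — PE[0][1] acc=0, pass-E 0, pass-S 0
  after 0 — PE[0][2] acc=0, pass-E 0, pass-S 0
  after 1 — PE[0][1] acc=45, pass-E 5, pass-S 45
  after 1 — PE[0][2] acc=0, pass-E 0, pass-S 0
  after 2 — PE[0][1] acc=72, pass-E 8, pass-S 72
  after 2 — PE[0][2] acc=5, pass-E 5, pass-S 5
  after 3 — PE[0][1] acc=0, pass-E 0, pass-S 0
  after 3 — PE[0][2] acc=8, pass-E 8, pass-S 8

PE[0][2].acc = 8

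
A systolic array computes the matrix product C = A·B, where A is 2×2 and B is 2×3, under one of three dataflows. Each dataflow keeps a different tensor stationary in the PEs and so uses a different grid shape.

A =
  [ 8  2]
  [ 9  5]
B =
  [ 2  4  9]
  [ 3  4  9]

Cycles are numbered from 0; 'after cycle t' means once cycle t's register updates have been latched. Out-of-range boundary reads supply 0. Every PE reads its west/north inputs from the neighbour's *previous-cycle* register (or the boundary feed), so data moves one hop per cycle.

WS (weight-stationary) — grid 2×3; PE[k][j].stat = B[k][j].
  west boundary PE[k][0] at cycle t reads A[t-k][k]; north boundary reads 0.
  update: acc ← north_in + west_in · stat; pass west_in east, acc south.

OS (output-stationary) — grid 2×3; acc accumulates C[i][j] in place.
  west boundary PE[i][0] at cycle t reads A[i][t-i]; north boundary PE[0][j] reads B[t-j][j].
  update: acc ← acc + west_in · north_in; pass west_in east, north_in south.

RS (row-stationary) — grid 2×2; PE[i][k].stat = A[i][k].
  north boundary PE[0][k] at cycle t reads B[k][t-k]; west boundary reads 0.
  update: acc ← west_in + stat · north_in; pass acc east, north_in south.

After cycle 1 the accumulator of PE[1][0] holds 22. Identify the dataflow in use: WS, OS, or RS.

dataflow = WS

WS [2×3] PE[1][0] across cycles:
  @0  [1,0]  acc 0  |  →0  ↓0
  @1  [1,0]  acc 22  |  →2  ↓22
OS [2×3] PE[1][0] across cycles:
  @0  [1,0]  acc 0  |  →0  ↓0
  @1  [1,0]  acc 18  |  →9  ↓2
RS [2×2] PE[1][0] across cycles:
  @0  [1,0]  acc 0  |  →0  ↓0
  @1  [1,0]  acc 18  |  →18  ↓2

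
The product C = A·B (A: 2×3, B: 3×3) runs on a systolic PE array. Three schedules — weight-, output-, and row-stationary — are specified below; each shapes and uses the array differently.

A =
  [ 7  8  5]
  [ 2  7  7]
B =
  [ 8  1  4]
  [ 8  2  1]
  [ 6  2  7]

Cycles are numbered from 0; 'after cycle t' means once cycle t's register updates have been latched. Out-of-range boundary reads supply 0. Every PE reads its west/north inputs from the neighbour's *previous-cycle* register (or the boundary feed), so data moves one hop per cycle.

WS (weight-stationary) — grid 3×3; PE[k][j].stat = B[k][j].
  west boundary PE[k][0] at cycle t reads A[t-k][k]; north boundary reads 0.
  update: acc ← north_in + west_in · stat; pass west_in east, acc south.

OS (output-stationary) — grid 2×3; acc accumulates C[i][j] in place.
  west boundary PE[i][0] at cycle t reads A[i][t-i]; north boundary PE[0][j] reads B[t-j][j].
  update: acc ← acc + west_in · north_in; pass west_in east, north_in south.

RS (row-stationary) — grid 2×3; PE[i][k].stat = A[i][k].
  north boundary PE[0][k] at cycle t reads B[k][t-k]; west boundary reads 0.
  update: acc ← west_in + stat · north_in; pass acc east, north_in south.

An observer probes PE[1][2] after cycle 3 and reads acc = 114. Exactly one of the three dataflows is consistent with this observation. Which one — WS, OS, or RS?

dataflow = RS

Under WS (3×3), PE[1][2]:
  cycle 0: PE[1][2] → acc 0, east 0, south 0
  cycle 1: PE[1][2] → acc 0, east 0, south 0
  cycle 2: PE[1][2] → acc 0, east 0, south 0
  cycle 3: PE[1][2] → acc 36, east 8, south 36
Under OS (2×3), PE[1][2]:
  cycle 0: PE[1][2] → acc 0, east 0, south 0
  cycle 1: PE[1][2] → acc 0, east 0, south 0
  cycle 2: PE[1][2] → acc 0, east 0, south 0
  cycle 3: PE[1][2] → acc 8, east 2, south 4
Under RS (2×3), PE[1][2]:
  cycle 0: PE[1][2] → acc 0, east 0, south 0
  cycle 1: PE[1][2] → acc 0, east 0, south 0
  cycle 2: PE[1][2] → acc 0, east 0, south 0
  cycle 3: PE[1][2] → acc 114, east 114, south 6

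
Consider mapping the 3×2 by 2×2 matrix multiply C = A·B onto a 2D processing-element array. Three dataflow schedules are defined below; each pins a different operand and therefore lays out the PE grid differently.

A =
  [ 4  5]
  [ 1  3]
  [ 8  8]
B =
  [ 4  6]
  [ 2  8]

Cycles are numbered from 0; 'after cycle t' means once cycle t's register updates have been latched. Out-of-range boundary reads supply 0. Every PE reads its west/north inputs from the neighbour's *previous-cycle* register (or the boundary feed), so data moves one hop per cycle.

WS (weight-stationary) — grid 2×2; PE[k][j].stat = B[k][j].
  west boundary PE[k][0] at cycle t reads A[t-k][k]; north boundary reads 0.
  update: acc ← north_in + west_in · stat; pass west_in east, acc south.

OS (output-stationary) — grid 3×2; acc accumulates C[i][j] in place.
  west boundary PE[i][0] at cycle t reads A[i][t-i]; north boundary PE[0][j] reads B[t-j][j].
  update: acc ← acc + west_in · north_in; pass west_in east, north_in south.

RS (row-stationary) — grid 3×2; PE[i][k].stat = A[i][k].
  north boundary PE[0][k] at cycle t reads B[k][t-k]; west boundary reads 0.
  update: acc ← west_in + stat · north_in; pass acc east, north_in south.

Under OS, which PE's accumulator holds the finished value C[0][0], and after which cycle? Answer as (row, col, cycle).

(row, col, cycle) = (0, 0, 1)

Under OS, C[0][0] lands at PE[0][0]:
  @0  [0,0]  acc 16  |  →4  ↓4
  @1  [0,0]  acc 26  |  →5  ↓2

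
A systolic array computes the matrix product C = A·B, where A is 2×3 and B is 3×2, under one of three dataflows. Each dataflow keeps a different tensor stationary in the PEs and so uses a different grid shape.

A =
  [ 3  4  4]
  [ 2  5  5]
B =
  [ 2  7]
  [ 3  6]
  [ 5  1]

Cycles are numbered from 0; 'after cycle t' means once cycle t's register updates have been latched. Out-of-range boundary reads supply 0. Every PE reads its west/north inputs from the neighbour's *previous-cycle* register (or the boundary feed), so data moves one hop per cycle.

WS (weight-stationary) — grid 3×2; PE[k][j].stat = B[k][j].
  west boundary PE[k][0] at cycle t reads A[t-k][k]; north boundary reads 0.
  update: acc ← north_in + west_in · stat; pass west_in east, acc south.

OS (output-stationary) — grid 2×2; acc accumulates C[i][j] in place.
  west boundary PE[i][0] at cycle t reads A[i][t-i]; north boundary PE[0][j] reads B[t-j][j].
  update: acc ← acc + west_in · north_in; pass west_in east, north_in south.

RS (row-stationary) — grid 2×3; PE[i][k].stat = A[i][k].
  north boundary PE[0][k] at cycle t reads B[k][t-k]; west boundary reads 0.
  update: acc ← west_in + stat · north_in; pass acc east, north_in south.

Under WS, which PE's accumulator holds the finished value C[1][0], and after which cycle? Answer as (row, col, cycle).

(row, col, cycle) = (2, 0, 3)

WS: C[1][0] accumulates in PE[2][0]:
  c0 r2c0: 0 / 0 / 0
  c1 r2c0: 0 / 0 / 0
  c2 r2c0: 38 / 4 / 38
  c3 r2c0: 44 / 5 / 44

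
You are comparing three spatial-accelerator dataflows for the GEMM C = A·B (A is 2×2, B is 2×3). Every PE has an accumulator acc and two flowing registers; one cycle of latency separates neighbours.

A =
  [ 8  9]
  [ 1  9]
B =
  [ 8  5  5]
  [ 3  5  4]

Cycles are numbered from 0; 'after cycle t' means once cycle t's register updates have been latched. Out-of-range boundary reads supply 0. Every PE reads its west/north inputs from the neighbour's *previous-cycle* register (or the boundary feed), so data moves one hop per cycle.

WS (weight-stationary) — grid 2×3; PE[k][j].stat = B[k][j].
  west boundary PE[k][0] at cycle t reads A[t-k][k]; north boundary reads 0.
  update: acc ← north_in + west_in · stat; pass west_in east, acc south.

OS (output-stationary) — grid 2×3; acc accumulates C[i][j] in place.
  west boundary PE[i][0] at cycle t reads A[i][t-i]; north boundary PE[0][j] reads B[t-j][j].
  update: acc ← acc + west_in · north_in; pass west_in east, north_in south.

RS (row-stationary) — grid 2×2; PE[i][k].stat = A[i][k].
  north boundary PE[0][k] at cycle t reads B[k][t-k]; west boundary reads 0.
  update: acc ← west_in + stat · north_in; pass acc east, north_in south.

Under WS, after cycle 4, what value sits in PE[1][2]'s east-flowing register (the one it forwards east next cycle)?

register = 9

WS (2×3). Following PE[1][2] plus its west/north inputs:
  0: (0,2).acc=0  regs=<0,0>
  0: (1,1).acc=0  regs=<0,0>
  0: (1,2).acc=0  regs=<0,0>
  1: (0,2).acc=0  regs=<0,0>
  1: (1,1).acc=0  regs=<0,0>
  1: (1,2).acc=0  regs=<0,0>
  2: (0,2).acc=40  regs=<8,40>
  2: (1,1).acc=85  regs=<9,85>
  2: (1,2).acc=0  regs=<0,0>
  3: (0,2).acc=5  regs=<1,5>
  3: (1,1).acc=50  regs=<9,50>
  3: (1,2).acc=76  regs=<9,76>
  4: (0,2).acc=0  regs=<0,0>
  4: (1,1).acc=0  regs=<0,0>
  4: (1,2).acc=41  regs=<9,41>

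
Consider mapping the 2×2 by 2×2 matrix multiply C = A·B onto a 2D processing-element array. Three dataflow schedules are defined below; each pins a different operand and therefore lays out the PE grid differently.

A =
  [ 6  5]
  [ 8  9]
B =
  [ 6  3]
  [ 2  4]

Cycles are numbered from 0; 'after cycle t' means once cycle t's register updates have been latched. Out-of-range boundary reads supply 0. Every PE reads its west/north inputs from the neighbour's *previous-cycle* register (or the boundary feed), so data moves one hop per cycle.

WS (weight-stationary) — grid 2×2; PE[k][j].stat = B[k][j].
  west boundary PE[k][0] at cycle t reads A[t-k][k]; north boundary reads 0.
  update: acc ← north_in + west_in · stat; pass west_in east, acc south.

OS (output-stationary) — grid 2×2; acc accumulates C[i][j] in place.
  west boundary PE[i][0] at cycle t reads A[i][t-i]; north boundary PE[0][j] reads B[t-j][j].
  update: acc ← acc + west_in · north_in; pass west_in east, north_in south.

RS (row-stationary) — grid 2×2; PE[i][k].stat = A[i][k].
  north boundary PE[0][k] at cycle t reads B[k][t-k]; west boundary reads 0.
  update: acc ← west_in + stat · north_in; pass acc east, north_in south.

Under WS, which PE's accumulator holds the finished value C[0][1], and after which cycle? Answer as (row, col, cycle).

(row, col, cycle) = (1, 1, 2)

Under WS, C[0][1] lands at PE[1][1]:
  @0  [1,1]  acc 0  |  →0  ↓0
  @1  [1,1]  acc 0  |  →0  ↓0
  @2  [1,1]  acc 38  |  →5  ↓38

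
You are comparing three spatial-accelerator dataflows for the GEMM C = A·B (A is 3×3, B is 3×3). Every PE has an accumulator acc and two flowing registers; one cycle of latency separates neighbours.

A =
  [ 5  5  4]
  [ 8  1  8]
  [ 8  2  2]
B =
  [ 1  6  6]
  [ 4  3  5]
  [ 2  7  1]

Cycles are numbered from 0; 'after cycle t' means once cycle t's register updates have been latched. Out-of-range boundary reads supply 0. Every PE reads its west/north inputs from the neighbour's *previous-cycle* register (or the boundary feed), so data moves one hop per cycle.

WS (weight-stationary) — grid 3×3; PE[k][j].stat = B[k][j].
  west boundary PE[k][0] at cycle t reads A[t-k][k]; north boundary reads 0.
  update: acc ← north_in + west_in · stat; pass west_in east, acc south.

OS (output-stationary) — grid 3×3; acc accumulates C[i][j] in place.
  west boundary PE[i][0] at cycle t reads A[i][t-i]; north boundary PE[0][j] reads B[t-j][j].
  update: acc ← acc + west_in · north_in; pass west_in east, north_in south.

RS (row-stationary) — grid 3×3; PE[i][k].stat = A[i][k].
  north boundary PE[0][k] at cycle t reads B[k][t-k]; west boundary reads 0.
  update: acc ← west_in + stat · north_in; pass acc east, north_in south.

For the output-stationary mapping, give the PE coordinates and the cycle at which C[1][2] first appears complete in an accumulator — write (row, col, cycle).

OS — PE[1][2] is where C[1][2] collects:
  0: (1,2).acc=0  regs=<0,0>
  1: (1,2).acc=0  regs=<0,0>
  2: (1,2).acc=0  regs=<0,0>
  3: (1,2).acc=48  regs=<8,6>
  4: (1,2).acc=53  regs=<1,5>
  5: (1,2).acc=61  regs=<8,1>

(row, col, cycle) = (1, 2, 5)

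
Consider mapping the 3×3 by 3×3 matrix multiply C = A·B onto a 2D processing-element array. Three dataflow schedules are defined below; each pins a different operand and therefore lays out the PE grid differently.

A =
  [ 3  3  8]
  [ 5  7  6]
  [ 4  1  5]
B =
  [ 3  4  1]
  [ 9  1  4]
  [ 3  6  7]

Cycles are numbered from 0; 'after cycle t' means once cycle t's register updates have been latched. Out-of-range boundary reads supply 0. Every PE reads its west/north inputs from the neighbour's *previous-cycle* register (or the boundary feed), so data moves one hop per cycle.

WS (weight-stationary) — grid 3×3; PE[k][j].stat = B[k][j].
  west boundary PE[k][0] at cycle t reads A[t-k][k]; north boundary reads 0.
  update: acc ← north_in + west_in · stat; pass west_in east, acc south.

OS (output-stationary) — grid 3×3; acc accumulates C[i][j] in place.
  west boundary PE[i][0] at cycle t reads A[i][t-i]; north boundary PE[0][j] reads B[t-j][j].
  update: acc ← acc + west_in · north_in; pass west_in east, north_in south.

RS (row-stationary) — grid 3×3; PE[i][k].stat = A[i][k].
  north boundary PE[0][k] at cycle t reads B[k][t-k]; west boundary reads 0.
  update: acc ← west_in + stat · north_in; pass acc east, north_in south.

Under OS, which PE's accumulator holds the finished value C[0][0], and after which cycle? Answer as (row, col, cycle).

(row, col, cycle) = (0, 0, 2)

Under OS, C[0][0] lands at PE[0][0]:
  after 0 — PE[0][0] acc=9, pass-E 3, pass-S 3
  after 1 — PE[0][0] acc=36, pass-E 3, pass-S 9
  after 2 — PE[0][0] acc=60, pass-E 8, pass-S 3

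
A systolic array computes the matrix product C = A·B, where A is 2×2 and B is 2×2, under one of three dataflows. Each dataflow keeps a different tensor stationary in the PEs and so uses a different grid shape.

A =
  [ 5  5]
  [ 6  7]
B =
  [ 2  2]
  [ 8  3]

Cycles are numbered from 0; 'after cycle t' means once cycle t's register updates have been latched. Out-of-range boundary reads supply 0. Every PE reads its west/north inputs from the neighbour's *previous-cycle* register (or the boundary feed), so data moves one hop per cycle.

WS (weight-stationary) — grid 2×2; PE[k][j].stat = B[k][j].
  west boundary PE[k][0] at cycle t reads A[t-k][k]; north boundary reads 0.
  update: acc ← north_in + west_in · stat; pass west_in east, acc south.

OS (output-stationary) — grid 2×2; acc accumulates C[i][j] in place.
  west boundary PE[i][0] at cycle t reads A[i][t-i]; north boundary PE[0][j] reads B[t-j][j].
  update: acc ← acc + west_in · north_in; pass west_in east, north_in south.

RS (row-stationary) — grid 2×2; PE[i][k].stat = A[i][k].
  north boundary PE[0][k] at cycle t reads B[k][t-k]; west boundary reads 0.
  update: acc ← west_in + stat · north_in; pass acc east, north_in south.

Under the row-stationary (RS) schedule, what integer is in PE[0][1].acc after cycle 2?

RS 2×2: PE[0][1] cycle-by-cycle (with neighbour feeds):
  step 0 · PE0,0: acc=10; fwd→10 fwd↓2
  step 0 · PE0,1: acc=0; fwd→0 fwd↓0
  step 1 · PE0,0: acc=10; fwd→10 fwd↓2
  step 1 · PE0,1: acc=50; fwd→50 fwd↓8
  step 2 · PE0,0: acc=0; fwd→0 fwd↓0
  step 2 · PE0,1: acc=25; fwd→25 fwd↓3

PE[0][1].acc = 25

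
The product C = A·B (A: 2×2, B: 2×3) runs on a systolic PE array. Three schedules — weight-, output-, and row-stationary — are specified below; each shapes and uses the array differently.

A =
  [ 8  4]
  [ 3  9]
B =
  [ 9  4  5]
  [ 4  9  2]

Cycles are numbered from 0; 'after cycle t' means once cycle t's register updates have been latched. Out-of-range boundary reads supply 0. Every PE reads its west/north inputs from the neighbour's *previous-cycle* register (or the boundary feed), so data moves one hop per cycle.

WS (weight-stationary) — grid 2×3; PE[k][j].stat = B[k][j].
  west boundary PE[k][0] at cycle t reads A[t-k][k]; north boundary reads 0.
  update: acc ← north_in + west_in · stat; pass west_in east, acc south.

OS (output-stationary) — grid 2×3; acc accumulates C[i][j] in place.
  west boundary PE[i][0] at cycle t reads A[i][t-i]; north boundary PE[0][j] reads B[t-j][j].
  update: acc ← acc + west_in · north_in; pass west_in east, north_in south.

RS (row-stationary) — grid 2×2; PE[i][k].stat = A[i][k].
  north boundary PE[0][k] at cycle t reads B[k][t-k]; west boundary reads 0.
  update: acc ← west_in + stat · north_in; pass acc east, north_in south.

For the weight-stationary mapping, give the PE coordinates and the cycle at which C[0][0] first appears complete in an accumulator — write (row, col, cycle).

WS — PE[1][0] is where C[0][0] collects:
  cycle 0: PE[1][0] → acc 0, east 0, south 0
  cycle 1: PE[1][0] → acc 88, east 4, south 88

(row, col, cycle) = (1, 0, 1)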